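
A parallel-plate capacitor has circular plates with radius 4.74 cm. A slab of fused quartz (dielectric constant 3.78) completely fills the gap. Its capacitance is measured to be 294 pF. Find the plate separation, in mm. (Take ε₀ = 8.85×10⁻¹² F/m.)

d ≈ 0.803 mm

A = π(4.74 cm)² = 7.06×10⁻³ m².
d = κε₀A/C = 3.78 × 8.85×10⁻¹² × 7.06×10⁻³ / 2.94×10⁻¹⁰ = 8.03×10⁻⁴ m.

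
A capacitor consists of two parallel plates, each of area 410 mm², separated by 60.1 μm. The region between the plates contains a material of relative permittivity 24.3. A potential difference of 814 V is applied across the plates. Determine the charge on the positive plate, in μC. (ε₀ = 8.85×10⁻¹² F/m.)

A = 410 mm² = 4.10×10⁻⁴ m².
C = κε₀A/d = 24.3 × 8.85×10⁻¹² × 4.10×10⁻⁴ / 6.01×10⁻⁵ = 1.47×10⁻⁹ F.
Q = CV = 1.47×10⁻⁹ × 814 = 1.19×10⁻⁶ C.

1.19 μC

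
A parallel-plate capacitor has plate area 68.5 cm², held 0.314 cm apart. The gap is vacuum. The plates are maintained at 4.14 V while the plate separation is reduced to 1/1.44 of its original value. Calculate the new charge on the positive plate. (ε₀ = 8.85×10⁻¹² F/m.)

Q ≈ 115 pC

A = 68.5 cm² = 6.85×10⁻³ m².
Initially C₁ = ε₀A/d = 8.85×10⁻¹² × 6.85×10⁻³ / 3.14×10⁻³ = 1.93×10⁻¹¹ F.
Q₁ = 7.99×10⁻¹¹ C.
Battery connected ⇒ V is held fixed. C₂ = 1.44 C₁ and Q = CV, so Q₂/Q₁ = C₂/C₁ = 1.44.
Q₂ = 1.44 × 7.99×10⁻¹¹ = 1.15×10⁻¹⁰ C.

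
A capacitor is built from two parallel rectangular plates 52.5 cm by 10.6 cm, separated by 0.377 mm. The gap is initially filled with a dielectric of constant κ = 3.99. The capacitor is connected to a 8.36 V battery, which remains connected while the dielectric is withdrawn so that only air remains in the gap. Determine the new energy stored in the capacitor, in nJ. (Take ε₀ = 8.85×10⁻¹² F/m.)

A = 52.5 × 10.6 cm² = 5.57×10⁻² m².
Initially C₁ = κε₀A/d = 3.99 × 8.85×10⁻¹² × 5.57×10⁻² / 3.77×10⁻⁴ = 5.21×10⁻⁹ F.
U₁ = 1.82×10⁻⁷ J.
Battery connected ⇒ V is held fixed. C₂ = 0.251 C₁ and U = ½CV², so U₂/U₁ = C₂/C₁ = 0.251.
U₂ = 0.251 × 1.82×10⁻⁷ = 4.57×10⁻⁸ J.

45.7 nJ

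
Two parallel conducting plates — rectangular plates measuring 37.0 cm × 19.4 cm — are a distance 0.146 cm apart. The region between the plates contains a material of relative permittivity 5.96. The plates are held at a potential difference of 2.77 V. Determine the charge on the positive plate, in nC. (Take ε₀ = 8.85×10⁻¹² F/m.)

7.18 nC

A = 37.0 × 19.4 cm² = 7.18×10⁻² m².
C = κε₀A/d = 5.96 × 8.85×10⁻¹² × 7.18×10⁻² / 1.46×10⁻³ = 2.59×10⁻⁹ F.
Q = CV = 2.59×10⁻⁹ × 2.77 = 7.18×10⁻⁹ C.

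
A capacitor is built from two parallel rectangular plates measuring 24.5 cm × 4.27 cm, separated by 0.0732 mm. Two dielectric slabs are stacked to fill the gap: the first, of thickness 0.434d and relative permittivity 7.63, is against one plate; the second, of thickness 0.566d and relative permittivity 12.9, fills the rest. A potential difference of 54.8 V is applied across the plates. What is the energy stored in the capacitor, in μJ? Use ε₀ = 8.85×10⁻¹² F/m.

A = 24.5 × 4.27 cm² = 1.05×10⁻² m².
Stacked slabs ⇒ two capacitors in series, each with the full plate area.
C₁ = κ₁ε₀A/d₁ = 7.63 × 8.85×10⁻¹² × 1.05×10⁻² / 3.18×10⁻⁵ = 2.22×10⁻⁸ F.
C₂ = κ₂ε₀A/d₂ = 12.9 × 8.85×10⁻¹² × 1.05×10⁻² / 4.14×10⁻⁵ = 2.88×10⁻⁸ F.
C = (1/C₁ + 1/C₂)⁻¹ = 1.26×10⁻⁸ F.
U = ½CV² = ½ × 1.26×10⁻⁸ × (54.8)² = 1.88×10⁻⁵ J.

U ≈ 18.8 μJ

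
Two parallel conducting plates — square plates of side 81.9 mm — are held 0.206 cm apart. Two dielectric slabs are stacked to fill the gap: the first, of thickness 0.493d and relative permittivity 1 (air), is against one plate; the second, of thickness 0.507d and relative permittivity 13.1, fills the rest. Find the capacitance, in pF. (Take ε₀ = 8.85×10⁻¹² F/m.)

A = (81.9 mm)² = 6.71×10⁻³ m².
Stacked slabs ⇒ two capacitors in series, each with the full plate area.
C₁ = κ₁ε₀A/d₁ = 1.00 × 8.85×10⁻¹² × 6.71×10⁻³ / 1.02×10⁻³ = 5.85×10⁻¹¹ F.
C₂ = κ₂ε₀A/d₂ = 13.1 × 8.85×10⁻¹² × 6.71×10⁻³ / 1.04×10⁻³ = 7.45×10⁻¹⁰ F.
C = (1/C₁ + 1/C₂)⁻¹ = 5.42×10⁻¹¹ F.

C ≈ 54.2 pF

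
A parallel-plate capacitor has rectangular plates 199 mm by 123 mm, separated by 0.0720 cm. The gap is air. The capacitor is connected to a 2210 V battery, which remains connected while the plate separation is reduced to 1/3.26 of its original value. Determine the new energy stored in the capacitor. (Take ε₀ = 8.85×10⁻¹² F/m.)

A = 199 × 123 mm² = 2.45×10⁻² m².
Initially C₁ = ε₀A/d = 8.85×10⁻¹² × 2.45×10⁻² / 7.20×10⁻⁴ = 3.01×10⁻¹⁰ F.
U₁ = 7.35×10⁻⁴ J.
Battery connected ⇒ V is held fixed. C₂ = 3.26 C₁ and U = ½CV², so U₂/U₁ = C₂/C₁ = 3.26.
U₂ = 3.26 × 7.35×10⁻⁴ = 2.40×10⁻³ J.

U ≈ 2.40 mJ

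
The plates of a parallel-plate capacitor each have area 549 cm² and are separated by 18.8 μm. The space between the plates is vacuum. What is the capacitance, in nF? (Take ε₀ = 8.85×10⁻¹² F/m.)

A = 549 cm² = 5.49×10⁻² m².
C = ε₀A/d = 8.85×10⁻¹² × 5.49×10⁻² / 1.88×10⁻⁵ = 2.58×10⁻⁸ F.

C ≈ 25.8 nF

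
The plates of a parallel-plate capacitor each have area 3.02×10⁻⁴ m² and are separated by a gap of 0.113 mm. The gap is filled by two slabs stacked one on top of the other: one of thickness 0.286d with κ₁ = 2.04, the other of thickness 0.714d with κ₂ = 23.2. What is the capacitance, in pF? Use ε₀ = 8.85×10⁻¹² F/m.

Stacked slabs ⇒ two capacitors in series, each with the full plate area.
C₁ = κ₁ε₀A/d₁ = 2.04 × 8.85×10⁻¹² × 3.02×10⁻⁴ / 3.23×10⁻⁵ = 1.69×10⁻¹⁰ F.
C₂ = κ₂ε₀A/d₂ = 23.2 × 8.85×10⁻¹² × 3.02×10⁻⁴ / 8.07×10⁻⁵ = 7.69×10⁻¹⁰ F.
C = (1/C₁ + 1/C₂)⁻¹ = 1.38×10⁻¹⁰ F.

C ≈ 138 pF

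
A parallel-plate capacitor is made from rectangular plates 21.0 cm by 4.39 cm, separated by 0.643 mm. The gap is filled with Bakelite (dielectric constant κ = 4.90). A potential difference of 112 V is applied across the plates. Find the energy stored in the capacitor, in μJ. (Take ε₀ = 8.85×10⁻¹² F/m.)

3.90 μJ

A = 21.0 × 4.39 cm² = 9.22×10⁻³ m².
C = κε₀A/d = 4.90 × 8.85×10⁻¹² × 9.22×10⁻³ / 6.43×10⁻⁴ = 6.22×10⁻¹⁰ F.
U = ½CV² = ½ × 6.22×10⁻¹⁰ × (112)² = 3.90×10⁻⁶ J.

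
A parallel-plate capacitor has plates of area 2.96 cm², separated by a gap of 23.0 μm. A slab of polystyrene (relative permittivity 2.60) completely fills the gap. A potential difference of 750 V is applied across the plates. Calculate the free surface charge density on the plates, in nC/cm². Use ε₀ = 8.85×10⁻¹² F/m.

75.0 nC/cm²

A = 2.96 cm² = 2.96×10⁻⁴ m².
C = κε₀A/d = 2.60 × 8.85×10⁻¹² × 2.96×10⁻⁴ / 2.30×10⁻⁵ = 2.96×10⁻¹⁰ F.
σ = Q/A = CV/A = 2.96×10⁻¹⁰ × 750 / 2.96×10⁻⁴ = 7.50×10⁻⁴ C/m².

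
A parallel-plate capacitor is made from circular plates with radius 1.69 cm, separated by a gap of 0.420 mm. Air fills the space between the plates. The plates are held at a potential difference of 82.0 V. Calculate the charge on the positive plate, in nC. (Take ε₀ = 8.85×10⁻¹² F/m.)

Q ≈ 1.55 nC

A = π(1.69 cm)² = 8.97×10⁻⁴ m².
C = ε₀A/d = 8.85×10⁻¹² × 8.97×10⁻⁴ / 4.20×10⁻⁴ = 1.89×10⁻¹¹ F.
Q = CV = 1.89×10⁻¹¹ × 82.0 = 1.55×10⁻⁹ C.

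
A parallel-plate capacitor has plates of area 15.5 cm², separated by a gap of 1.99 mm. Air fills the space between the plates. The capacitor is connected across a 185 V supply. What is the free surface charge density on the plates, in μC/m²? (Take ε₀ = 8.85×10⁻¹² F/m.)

σ ≈ 0.823 μC/m²

A = 15.5 cm² = 1.55×10⁻³ m².
C = ε₀A/d = 8.85×10⁻¹² × 1.55×10⁻³ / 1.99×10⁻³ = 6.89×10⁻¹² F.
σ = Q/A = CV/A = 6.89×10⁻¹² × 185 / 1.55×10⁻³ = 8.23×10⁻⁷ C/m².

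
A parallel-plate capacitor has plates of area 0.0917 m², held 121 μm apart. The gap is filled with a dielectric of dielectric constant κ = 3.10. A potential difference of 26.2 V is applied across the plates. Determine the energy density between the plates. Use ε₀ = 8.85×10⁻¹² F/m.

u ≈ 0.643 J/m³

E = V/d = 26.2 / 1.21×10⁻⁴ = 2.17×10⁵ V/m.
u = ½κε₀E² = ½ × 3.10 × 8.85×10⁻¹² × (2.17×10⁵)² = 0.643 J/m³.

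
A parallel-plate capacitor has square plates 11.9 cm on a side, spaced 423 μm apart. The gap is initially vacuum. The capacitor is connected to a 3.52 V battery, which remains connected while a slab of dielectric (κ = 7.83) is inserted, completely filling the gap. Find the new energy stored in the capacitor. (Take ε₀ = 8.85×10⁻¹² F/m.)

A = (11.9 cm)² = 1.42×10⁻² m².
Initially C₁ = ε₀A/d = 8.85×10⁻¹² × 1.42×10⁻² / 4.23×10⁻⁴ = 2.96×10⁻¹⁰ F.
U₁ = 1.84×10⁻⁹ J.
Battery connected ⇒ V is held fixed. C₂ = 7.83 C₁ and U = ½CV², so U₂/U₁ = C₂/C₁ = 7.83.
U₂ = 7.83 × 1.84×10⁻⁹ = 1.44×10⁻⁸ J.

U ≈ 14.4 nJ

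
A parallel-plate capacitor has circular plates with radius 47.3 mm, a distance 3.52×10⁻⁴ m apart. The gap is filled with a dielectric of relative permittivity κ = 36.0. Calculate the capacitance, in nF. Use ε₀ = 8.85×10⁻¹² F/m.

C ≈ 6.36 nF

A = π(47.3 mm)² = 7.03×10⁻³ m².
C = κε₀A/d = 36.0 × 8.85×10⁻¹² × 7.03×10⁻³ / 3.52×10⁻⁴ = 6.36×10⁻⁹ F.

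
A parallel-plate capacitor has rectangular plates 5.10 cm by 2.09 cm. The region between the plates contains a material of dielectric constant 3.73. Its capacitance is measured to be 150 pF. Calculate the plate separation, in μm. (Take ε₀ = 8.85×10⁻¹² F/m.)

235 μm

A = 5.10 × 2.09 cm² = 1.07×10⁻³ m².
d = κε₀A/C = 3.73 × 8.85×10⁻¹² × 1.07×10⁻³ / 1.50×10⁻¹⁰ = 2.35×10⁻⁴ m.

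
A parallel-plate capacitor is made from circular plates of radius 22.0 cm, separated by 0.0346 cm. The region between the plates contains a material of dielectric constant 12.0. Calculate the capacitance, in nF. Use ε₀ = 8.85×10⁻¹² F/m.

46.7 nF

A = π(22.0 cm)² = 0.152 m².
C = κε₀A/d = 12.0 × 8.85×10⁻¹² × 0.152 / 3.46×10⁻⁴ = 4.67×10⁻⁸ F.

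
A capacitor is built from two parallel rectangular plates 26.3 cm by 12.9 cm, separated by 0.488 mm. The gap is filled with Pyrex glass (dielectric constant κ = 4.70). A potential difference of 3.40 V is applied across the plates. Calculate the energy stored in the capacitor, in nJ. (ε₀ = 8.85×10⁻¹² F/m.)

16.7 nJ

A = 26.3 × 12.9 cm² = 3.39×10⁻² m².
C = κε₀A/d = 4.70 × 8.85×10⁻¹² × 3.39×10⁻² / 4.88×10⁻⁴ = 2.89×10⁻⁹ F.
U = ½CV² = ½ × 2.89×10⁻⁹ × (3.40)² = 1.67×10⁻⁸ J.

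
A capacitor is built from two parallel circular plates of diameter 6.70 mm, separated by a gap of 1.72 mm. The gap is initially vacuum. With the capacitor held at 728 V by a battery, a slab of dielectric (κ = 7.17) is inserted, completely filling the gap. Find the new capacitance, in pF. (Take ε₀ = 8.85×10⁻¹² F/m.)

A = π(6.70/2 mm)² = 3.53×10⁻⁵ m².
Initially C₁ = ε₀A/d = 8.85×10⁻¹² × 3.53×10⁻⁵ / 1.72×10⁻³ = 1.81×10⁻¹³ F.
C = κε₀A/d scales with κ, so C₂/C₁ = κ = 7.17.
C₂ = 7.17 × 1.81×10⁻¹³ = 1.30×10⁻¹² F.

C ≈ 1.30 pF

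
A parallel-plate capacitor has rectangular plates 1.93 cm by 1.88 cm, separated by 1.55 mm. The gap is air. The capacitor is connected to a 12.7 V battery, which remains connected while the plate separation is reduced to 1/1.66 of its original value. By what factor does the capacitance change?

C = ε₀A/d scales as 1/d, so C₂/C₁ = d₁/d₂ = 1.66.

1.66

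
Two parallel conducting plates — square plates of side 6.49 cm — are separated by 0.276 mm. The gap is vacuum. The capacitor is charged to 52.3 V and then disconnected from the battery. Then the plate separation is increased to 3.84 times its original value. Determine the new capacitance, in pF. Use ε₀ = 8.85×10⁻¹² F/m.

C ≈ 35.2 pF

A = (6.49 cm)² = 4.21×10⁻³ m².
Initially C₁ = ε₀A/d = 8.85×10⁻¹² × 4.21×10⁻³ / 2.76×10⁻⁴ = 1.35×10⁻¹⁰ F.
C = ε₀A/d scales as 1/d, so C₂/C₁ = d₁/d₂ = 1/3.84 = 0.260.
C₂ = 0.260 × 1.35×10⁻¹⁰ = 3.52×10⁻¹¹ F.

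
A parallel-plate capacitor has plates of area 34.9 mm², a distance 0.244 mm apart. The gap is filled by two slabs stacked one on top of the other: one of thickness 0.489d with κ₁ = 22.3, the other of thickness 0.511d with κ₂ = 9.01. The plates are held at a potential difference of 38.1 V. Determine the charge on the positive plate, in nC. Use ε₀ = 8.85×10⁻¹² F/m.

A = 34.9 mm² = 3.49×10⁻⁵ m².
Stacked slabs ⇒ two capacitors in series, each with the full plate area.
C₁ = κ₁ε₀A/d₁ = 22.3 × 8.85×10⁻¹² × 3.49×10⁻⁵ / 1.19×10⁻⁴ = 5.77×10⁻¹¹ F.
C₂ = κ₂ε₀A/d₂ = 9.01 × 8.85×10⁻¹² × 3.49×10⁻⁵ / 1.25×10⁻⁴ = 2.23×10⁻¹¹ F.
C = (1/C₁ + 1/C₂)⁻¹ = 1.61×10⁻¹¹ F.
Q = CV = 1.61×10⁻¹¹ × 38.1 = 6.13×10⁻¹⁰ C.

Q ≈ 0.613 nC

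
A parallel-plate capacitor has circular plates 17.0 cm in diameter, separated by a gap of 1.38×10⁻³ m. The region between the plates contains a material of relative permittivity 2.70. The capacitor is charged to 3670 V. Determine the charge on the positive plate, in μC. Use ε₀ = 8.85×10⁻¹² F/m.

A = π(17.0/2 cm)² = 2.27×10⁻² m².
C = κε₀A/d = 2.70 × 8.85×10⁻¹² × 2.27×10⁻² / 1.38×10⁻³ = 3.93×10⁻¹⁰ F.
Q = CV = 3.93×10⁻¹⁰ × 3670 = 1.44×10⁻⁶ C.

Q ≈ 1.44 μC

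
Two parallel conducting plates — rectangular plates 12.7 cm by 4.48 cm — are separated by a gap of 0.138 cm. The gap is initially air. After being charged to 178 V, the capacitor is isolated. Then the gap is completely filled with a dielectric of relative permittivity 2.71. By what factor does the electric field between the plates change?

0.369

Isolated ⇒ Q is held fixed.
V₂ = Q/C₂ = V₁/2.71; E = V/d, so E₂/E₁ = (V₂/V₁)(d₁/d₂) = 0.369.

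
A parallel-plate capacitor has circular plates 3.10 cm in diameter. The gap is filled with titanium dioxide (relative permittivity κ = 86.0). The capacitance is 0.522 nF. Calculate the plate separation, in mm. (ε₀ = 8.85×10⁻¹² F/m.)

A = π(3.10/2 cm)² = 7.55×10⁻⁴ m².
d = κε₀A/C = 86.0 × 8.85×10⁻¹² × 7.55×10⁻⁴ / 5.22×10⁻¹⁰ = 1.10×10⁻³ m.

d ≈ 1.10 mm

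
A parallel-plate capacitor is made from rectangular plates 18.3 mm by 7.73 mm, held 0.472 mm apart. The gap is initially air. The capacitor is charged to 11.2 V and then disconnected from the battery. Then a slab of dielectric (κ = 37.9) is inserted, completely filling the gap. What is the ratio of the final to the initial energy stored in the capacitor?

Isolated ⇒ Q is held fixed.
C₂ = 37.9 C₁ and U = Q²/(2C), so U₂/U₁ = C₁/C₂ = 0.0264.

U₂/U₁ ≈ 0.0264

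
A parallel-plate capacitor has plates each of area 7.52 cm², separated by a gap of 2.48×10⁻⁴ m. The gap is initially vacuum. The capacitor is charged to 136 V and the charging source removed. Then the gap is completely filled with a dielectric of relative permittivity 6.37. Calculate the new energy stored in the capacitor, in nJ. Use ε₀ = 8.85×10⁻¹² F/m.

U ≈ 39.0 nJ

A = 7.52 cm² = 7.52×10⁻⁴ m².
Initially C₁ = ε₀A/d = 8.85×10⁻¹² × 7.52×10⁻⁴ / 2.48×10⁻⁴ = 2.68×10⁻¹¹ F.
U₁ = 2.48×10⁻⁷ J.
Isolated ⇒ Q is held fixed. C₂ = 6.37 C₁ and U = Q²/(2C), so U₂/U₁ = C₁/C₂ = 0.157.
U₂ = 0.157 × 2.48×10⁻⁷ = 3.90×10⁻⁸ J.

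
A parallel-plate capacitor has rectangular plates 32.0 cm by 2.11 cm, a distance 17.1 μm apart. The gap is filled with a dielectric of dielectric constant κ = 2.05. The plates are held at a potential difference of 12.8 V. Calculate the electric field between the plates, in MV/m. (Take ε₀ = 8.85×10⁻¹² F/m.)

E = V/d = 12.8 / 1.71×10⁻⁵ = 7.49×10⁵ V/m.

0.749 MV/m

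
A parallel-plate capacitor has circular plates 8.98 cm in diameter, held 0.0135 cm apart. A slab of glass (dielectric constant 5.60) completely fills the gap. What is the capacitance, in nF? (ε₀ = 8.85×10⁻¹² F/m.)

A = π(8.98/2 cm)² = 6.33×10⁻³ m².
C = κε₀A/d = 5.60 × 8.85×10⁻¹² × 6.33×10⁻³ / 1.35×10⁻⁴ = 2.33×10⁻⁹ F.

C ≈ 2.33 nF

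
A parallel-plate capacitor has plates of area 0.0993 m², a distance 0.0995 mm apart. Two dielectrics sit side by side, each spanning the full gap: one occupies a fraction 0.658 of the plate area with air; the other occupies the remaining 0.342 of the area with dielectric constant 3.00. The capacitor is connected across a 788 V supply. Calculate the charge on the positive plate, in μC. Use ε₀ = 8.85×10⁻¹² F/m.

Q ≈ 11.7 μC

Side-by-side slabs ⇒ two capacitors in parallel, each spanning the full gap.
C₁ = κ₁ε₀A₁/d = 1.00 × 8.85×10⁻¹² × 6.53×10⁻² / 9.95×10⁻⁵ = 5.81×10⁻⁹ F.
C₂ = κ₂ε₀A₂/d = 3.00 × 8.85×10⁻¹² × 3.40×10⁻² / 9.95×10⁻⁵ = 9.06×10⁻⁹ F.
C = C₁ + C₂ = 1.49×10⁻⁸ F.
Q = CV = 1.49×10⁻⁸ × 788 = 1.17×10⁻⁵ C.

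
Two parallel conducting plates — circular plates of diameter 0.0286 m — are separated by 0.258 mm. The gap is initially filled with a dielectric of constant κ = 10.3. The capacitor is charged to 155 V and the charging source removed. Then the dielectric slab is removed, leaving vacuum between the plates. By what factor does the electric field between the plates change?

E₂/E₁ ≈ 10.3

Isolated ⇒ Q is held fixed.
V₂ = Q/C₂ = V₁/0.0971; E = V/d, so E₂/E₁ = (V₂/V₁)(d₁/d₂) = 10.3.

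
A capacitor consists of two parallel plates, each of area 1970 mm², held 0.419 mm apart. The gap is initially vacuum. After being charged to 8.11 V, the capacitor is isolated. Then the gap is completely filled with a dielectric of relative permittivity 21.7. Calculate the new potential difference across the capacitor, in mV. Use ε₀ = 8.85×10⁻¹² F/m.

V ≈ 374 mV

A = 1970 mm² = 1.97×10⁻³ m².
Initially C₁ = ε₀A/d = 8.85×10⁻¹² × 1.97×10⁻³ / 4.19×10⁻⁴ = 4.16×10⁻¹¹ F.
V₁ = 8.11 V.
Isolated ⇒ Q is held fixed. C₂ = 21.7 C₁ and V = Q/C, so V₂/V₁ = C₁/C₂ = 0.0461.
V₂ = 0.0461 × 8.11 = 0.374 V.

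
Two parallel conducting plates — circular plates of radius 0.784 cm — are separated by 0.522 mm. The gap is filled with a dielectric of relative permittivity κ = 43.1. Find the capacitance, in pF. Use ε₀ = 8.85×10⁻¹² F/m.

A = π(0.784 cm)² = 1.93×10⁻⁴ m².
C = κε₀A/d = 43.1 × 8.85×10⁻¹² × 1.93×10⁻⁴ / 5.22×10⁻⁴ = 1.41×10⁻¹⁰ F.

141 pF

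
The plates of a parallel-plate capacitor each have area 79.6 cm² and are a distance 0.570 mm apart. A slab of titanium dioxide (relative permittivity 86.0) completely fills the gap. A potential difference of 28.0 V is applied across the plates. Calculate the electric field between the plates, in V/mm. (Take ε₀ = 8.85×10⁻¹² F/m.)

E ≈ 49.1 V/mm

E = V/d = 28.0 / 5.70×10⁻⁴ = 4.91×10⁴ V/m.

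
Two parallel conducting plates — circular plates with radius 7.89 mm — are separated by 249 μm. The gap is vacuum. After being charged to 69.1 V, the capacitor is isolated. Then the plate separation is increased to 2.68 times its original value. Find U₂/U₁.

U₂/U₁ ≈ 2.68

Isolated ⇒ Q is held fixed.
C₂ = 0.373 C₁ and U = Q²/(2C), so U₂/U₁ = C₁/C₂ = 2.68.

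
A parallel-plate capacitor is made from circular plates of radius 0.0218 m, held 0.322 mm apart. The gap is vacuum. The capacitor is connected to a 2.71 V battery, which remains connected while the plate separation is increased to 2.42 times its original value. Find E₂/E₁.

E₂/E₁ ≈ 0.413

Battery connected ⇒ V is held fixed.
E = V/d, so E₂/E₁ = d₁/d₂ = 0.413.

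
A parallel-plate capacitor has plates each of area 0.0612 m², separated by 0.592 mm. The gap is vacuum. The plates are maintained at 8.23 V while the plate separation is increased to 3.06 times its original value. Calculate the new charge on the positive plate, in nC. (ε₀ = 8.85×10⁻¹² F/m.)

Initially C₁ = ε₀A/d = 8.85×10⁻¹² × 6.12×10⁻² / 5.92×10⁻⁴ = 9.15×10⁻¹⁰ F.
Q₁ = 7.53×10⁻⁹ C.
Battery connected ⇒ V is held fixed. C₂ = 0.327 C₁ and Q = CV, so Q₂/Q₁ = C₂/C₁ = 0.327.
Q₂ = 0.327 × 7.53×10⁻⁹ = 2.46×10⁻⁹ C.

Q ≈ 2.46 nC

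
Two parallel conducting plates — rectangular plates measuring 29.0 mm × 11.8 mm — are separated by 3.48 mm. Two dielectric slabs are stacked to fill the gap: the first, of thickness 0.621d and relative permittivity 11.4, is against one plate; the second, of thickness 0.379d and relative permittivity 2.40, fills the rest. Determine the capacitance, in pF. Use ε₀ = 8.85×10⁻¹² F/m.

C ≈ 4.10 pF

A = 29.0 × 11.8 mm² = 3.42×10⁻⁴ m².
Stacked slabs ⇒ two capacitors in series, each with the full plate area.
C₁ = κ₁ε₀A/d₁ = 11.4 × 8.85×10⁻¹² × 3.42×10⁻⁴ / 2.16×10⁻³ = 1.60×10⁻¹¹ F.
C₂ = κ₂ε₀A/d₂ = 2.40 × 8.85×10⁻¹² × 3.42×10⁻⁴ / 1.32×10⁻³ = 5.51×10⁻¹² F.
C = (1/C₁ + 1/C₂)⁻¹ = 4.10×10⁻¹² F.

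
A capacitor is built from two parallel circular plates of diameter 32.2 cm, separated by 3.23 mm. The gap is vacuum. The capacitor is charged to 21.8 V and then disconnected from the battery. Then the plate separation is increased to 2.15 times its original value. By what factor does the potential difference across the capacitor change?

Isolated ⇒ Q is held fixed.
C₂ = 0.465 C₁ and V = Q/C, so V₂/V₁ = C₁/C₂ = 2.15.

V₂/V₁ ≈ 2.15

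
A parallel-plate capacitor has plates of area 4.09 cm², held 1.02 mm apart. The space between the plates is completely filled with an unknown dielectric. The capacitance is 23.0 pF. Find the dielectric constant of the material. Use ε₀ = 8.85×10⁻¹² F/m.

κ ≈ 6.48

A = 4.09 cm² = 4.09×10⁻⁴ m².
κ = Cd/(ε₀A) = 2.30×10⁻¹¹ × 1.02×10⁻³ / (8.85×10⁻¹² × 4.09×10⁻⁴) = 6.48.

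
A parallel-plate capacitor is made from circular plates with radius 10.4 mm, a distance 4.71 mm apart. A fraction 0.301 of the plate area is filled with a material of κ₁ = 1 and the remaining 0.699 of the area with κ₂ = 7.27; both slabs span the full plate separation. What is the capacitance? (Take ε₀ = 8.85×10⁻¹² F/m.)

A = π(10.4 mm)² = 3.40×10⁻⁴ m².
Side-by-side slabs ⇒ two capacitors in parallel, each spanning the full gap.
C₁ = κ₁ε₀A₁/d = 1.00 × 8.85×10⁻¹² × 1.02×10⁻⁴ / 4.71×10⁻³ = 1.92×10⁻¹³ F.
C₂ = κ₂ε₀A₂/d = 7.27 × 8.85×10⁻¹² × 2.38×10⁻⁴ / 4.71×10⁻³ = 3.24×10⁻¹² F.
C = C₁ + C₂ = 3.44×10⁻¹² F.

3.44 pF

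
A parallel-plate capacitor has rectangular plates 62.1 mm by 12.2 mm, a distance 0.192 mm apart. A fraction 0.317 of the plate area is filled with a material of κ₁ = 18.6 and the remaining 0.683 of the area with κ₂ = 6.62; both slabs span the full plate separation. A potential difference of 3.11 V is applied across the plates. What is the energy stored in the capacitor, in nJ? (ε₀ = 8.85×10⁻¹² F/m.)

U ≈ 1.76 nJ

A = 62.1 × 12.2 mm² = 7.58×10⁻⁴ m².
Side-by-side slabs ⇒ two capacitors in parallel, each spanning the full gap.
C₁ = κ₁ε₀A₁/d = 18.6 × 8.85×10⁻¹² × 2.40×10⁻⁴ / 1.92×10⁻⁴ = 2.06×10⁻¹⁰ F.
C₂ = κ₂ε₀A₂/d = 6.62 × 8.85×10⁻¹² × 5.17×10⁻⁴ / 1.92×10⁻⁴ = 1.58×10⁻¹⁰ F.
C = C₁ + C₂ = 3.64×10⁻¹⁰ F.
U = ½CV² = ½ × 3.64×10⁻¹⁰ × (3.11)² = 1.76×10⁻⁹ J.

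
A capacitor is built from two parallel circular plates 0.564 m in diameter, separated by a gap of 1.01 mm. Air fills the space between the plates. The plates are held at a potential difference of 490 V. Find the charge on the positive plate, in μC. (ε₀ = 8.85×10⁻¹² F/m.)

A = π(0.564/2 m)² = 0.250 m².
C = ε₀A/d = 8.85×10⁻¹² × 0.250 / 1.01×10⁻³ = 2.19×10⁻⁹ F.
Q = CV = 2.19×10⁻⁹ × 490 = 1.07×10⁻⁶ C.

Q ≈ 1.07 μC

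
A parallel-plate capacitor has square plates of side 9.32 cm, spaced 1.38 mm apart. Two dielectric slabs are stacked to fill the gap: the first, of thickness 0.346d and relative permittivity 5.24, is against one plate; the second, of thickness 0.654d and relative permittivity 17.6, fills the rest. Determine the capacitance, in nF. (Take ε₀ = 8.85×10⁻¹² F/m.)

C ≈ 0.540 nF

A = (9.32 cm)² = 8.69×10⁻³ m².
Stacked slabs ⇒ two capacitors in series, each with the full plate area.
C₁ = κ₁ε₀A/d₁ = 5.24 × 8.85×10⁻¹² × 8.69×10⁻³ / 4.77×10⁻⁴ = 8.44×10⁻¹⁰ F.
C₂ = κ₂ε₀A/d₂ = 17.6 × 8.85×10⁻¹² × 8.69×10⁻³ / 9.03×10⁻⁴ = 1.50×10⁻⁹ F.
C = (1/C₁ + 1/C₂)⁻¹ = 5.40×10⁻¹⁰ F.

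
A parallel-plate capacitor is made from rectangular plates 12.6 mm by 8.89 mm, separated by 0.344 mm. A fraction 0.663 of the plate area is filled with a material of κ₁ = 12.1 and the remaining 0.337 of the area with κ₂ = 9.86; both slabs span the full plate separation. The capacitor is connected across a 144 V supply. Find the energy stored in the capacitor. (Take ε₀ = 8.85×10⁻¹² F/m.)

A = 12.6 × 8.89 mm² = 1.12×10⁻⁴ m².
Side-by-side slabs ⇒ two capacitors in parallel, each spanning the full gap.
C₁ = κ₁ε₀A₁/d = 12.1 × 8.85×10⁻¹² × 7.43×10⁻⁵ / 3.44×10⁻⁴ = 2.31×10⁻¹¹ F.
C₂ = κ₂ε₀A₂/d = 9.86 × 8.85×10⁻¹² × 3.77×10⁻⁵ / 3.44×10⁻⁴ = 9.58×10⁻¹² F.
C = C₁ + C₂ = 3.27×10⁻¹¹ F.
U = ½CV² = ½ × 3.27×10⁻¹¹ × (144)² = 3.39×10⁻⁷ J.

U ≈ 339 nJ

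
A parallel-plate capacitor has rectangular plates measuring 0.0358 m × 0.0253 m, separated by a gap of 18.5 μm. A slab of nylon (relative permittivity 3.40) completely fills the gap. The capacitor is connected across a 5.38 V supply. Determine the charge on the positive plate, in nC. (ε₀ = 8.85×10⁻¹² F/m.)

A = 0.0358 × 0.0253 m² = 9.06×10⁻⁴ m².
C = κε₀A/d = 3.40 × 8.85×10⁻¹² × 9.06×10⁻⁴ / 1.85×10⁻⁵ = 1.47×10⁻⁹ F.
Q = CV = 1.47×10⁻⁹ × 5.38 = 7.93×10⁻⁹ C.

Q ≈ 7.93 nC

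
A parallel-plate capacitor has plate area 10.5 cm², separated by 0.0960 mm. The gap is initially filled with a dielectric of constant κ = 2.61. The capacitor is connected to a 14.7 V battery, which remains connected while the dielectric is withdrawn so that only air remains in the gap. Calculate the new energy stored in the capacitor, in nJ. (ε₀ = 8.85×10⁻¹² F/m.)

U ≈ 10.5 nJ

A = 10.5 cm² = 1.05×10⁻³ m².
Initially C₁ = κε₀A/d = 2.61 × 8.85×10⁻¹² × 1.05×10⁻³ / 9.60×10⁻⁵ = 2.53×10⁻¹⁰ F.
U₁ = 2.73×10⁻⁸ J.
Battery connected ⇒ V is held fixed. C₂ = 0.383 C₁ and U = ½CV², so U₂/U₁ = C₂/C₁ = 0.383.
U₂ = 0.383 × 2.73×10⁻⁸ = 1.05×10⁻⁸ J.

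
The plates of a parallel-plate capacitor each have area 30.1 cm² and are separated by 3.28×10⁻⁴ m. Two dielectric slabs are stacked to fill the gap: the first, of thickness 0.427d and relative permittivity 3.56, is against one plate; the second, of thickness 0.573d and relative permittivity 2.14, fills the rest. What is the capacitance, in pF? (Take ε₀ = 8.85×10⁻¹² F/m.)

209 pF

A = 30.1 cm² = 3.01×10⁻³ m².
Stacked slabs ⇒ two capacitors in series, each with the full plate area.
C₁ = κ₁ε₀A/d₁ = 3.56 × 8.85×10⁻¹² × 3.01×10⁻³ / 1.40×10⁻⁴ = 6.77×10⁻¹⁰ F.
C₂ = κ₂ε₀A/d₂ = 2.14 × 8.85×10⁻¹² × 3.01×10⁻³ / 1.88×10⁻⁴ = 3.03×10⁻¹⁰ F.
C = (1/C₁ + 1/C₂)⁻¹ = 2.09×10⁻¹⁰ F.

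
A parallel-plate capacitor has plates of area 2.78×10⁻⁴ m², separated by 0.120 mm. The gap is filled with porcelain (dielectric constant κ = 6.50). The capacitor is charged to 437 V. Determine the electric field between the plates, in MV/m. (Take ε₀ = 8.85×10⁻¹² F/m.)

E = V/d = 437 / 1.20×10⁻⁴ = 3.64×10⁶ V/m.

3.64 MV/m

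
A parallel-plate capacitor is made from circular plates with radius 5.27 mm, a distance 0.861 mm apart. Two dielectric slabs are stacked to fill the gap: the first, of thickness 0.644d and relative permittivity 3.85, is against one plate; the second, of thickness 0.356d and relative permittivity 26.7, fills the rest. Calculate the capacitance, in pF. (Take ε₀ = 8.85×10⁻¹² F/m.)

4.97 pF

A = π(5.27 mm)² = 8.73×10⁻⁵ m².
Stacked slabs ⇒ two capacitors in series, each with the full plate area.
C₁ = κ₁ε₀A/d₁ = 3.85 × 8.85×10⁻¹² × 8.73×10⁻⁵ / 5.54×10⁻⁴ = 5.36×10⁻¹² F.
C₂ = κ₂ε₀A/d₂ = 26.7 × 8.85×10⁻¹² × 8.73×10⁻⁵ / 3.07×10⁻⁴ = 6.73×10⁻¹¹ F.
C = (1/C₁ + 1/C₂)⁻¹ = 4.97×10⁻¹² F.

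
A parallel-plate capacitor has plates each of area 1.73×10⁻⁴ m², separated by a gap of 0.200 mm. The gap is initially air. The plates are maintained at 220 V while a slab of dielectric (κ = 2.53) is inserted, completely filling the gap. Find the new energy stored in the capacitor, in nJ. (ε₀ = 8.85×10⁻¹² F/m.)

469 nJ

Initially C₁ = ε₀A/d = 8.85×10⁻¹² × 1.73×10⁻⁴ / 2.00×10⁻⁴ = 7.66×10⁻¹² F.
U₁ = 1.85×10⁻⁷ J.
Battery connected ⇒ V is held fixed. C₂ = 2.53 C₁ and U = ½CV², so U₂/U₁ = C₂/C₁ = 2.53.
U₂ = 2.53 × 1.85×10⁻⁷ = 4.69×10⁻⁷ J.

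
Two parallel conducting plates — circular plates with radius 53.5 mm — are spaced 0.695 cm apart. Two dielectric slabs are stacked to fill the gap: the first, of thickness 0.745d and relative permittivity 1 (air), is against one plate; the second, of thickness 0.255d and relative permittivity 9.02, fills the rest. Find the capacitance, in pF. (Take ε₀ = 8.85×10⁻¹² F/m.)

14.8 pF

A = π(53.5 mm)² = 8.99×10⁻³ m².
Stacked slabs ⇒ two capacitors in series, each with the full plate area.
C₁ = κ₁ε₀A/d₁ = 1.00 × 8.85×10⁻¹² × 8.99×10⁻³ / 5.18×10⁻³ = 1.54×10⁻¹¹ F.
C₂ = κ₂ε₀A/d₂ = 9.02 × 8.85×10⁻¹² × 8.99×10⁻³ / 1.77×10⁻³ = 4.05×10⁻¹⁰ F.
C = (1/C₁ + 1/C₂)⁻¹ = 1.48×10⁻¹¹ F.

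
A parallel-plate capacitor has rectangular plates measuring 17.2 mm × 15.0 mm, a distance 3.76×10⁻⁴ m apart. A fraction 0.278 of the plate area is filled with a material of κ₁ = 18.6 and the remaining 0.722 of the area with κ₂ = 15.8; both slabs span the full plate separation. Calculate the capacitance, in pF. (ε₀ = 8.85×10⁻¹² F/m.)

C ≈ 101 pF

A = 17.2 × 15.0 mm² = 2.58×10⁻⁴ m².
Side-by-side slabs ⇒ two capacitors in parallel, each spanning the full gap.
C₁ = κ₁ε₀A₁/d = 18.6 × 8.85×10⁻¹² × 7.17×10⁻⁵ / 3.76×10⁻⁴ = 3.14×10⁻¹¹ F.
C₂ = κ₂ε₀A₂/d = 15.8 × 8.85×10⁻¹² × 1.86×10⁻⁴ / 3.76×10⁻⁴ = 6.93×10⁻¹¹ F.
C = C₁ + C₂ = 1.01×10⁻¹⁰ F.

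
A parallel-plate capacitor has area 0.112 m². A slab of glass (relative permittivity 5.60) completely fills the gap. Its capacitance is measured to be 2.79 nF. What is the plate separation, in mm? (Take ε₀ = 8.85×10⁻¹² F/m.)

d = κε₀A/C = 5.60 × 8.85×10⁻¹² × 0.112 / 2.79×10⁻⁹ = 1.99×10⁻³ m.

d ≈ 1.99 mm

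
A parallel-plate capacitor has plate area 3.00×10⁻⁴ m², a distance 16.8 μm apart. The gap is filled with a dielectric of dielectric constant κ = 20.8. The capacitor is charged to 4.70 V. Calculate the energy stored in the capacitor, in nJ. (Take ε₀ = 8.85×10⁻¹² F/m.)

U ≈ 36.3 nJ

C = κε₀A/d = 20.8 × 8.85×10⁻¹² × 3.00×10⁻⁴ / 1.68×10⁻⁵ = 3.29×10⁻⁹ F.
U = ½CV² = ½ × 3.29×10⁻⁹ × (4.70)² = 3.63×10⁻⁸ J.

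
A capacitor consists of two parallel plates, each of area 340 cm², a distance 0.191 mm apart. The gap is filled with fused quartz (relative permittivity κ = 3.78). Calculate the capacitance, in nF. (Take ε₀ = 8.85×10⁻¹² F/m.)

5.95 nF

A = 340 cm² = 3.40×10⁻² m².
C = κε₀A/d = 3.78 × 8.85×10⁻¹² × 3.40×10⁻² / 1.91×10⁻⁴ = 5.95×10⁻⁹ F.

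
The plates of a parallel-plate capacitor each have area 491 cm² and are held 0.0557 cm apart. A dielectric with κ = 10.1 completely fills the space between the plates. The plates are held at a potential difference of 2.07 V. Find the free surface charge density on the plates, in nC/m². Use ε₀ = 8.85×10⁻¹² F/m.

332 nC/m²

A = 491 cm² = 4.91×10⁻² m².
C = κε₀A/d = 10.1 × 8.85×10⁻¹² × 4.91×10⁻² / 5.57×10⁻⁴ = 7.88×10⁻⁹ F.
σ = Q/A = CV/A = 7.88×10⁻⁹ × 2.07 / 4.91×10⁻² = 3.32×10⁻⁷ C/m².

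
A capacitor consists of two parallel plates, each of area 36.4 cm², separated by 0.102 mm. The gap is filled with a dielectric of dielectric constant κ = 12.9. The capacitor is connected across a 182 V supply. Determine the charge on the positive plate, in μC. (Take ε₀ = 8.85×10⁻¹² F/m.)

0.741 μC

A = 36.4 cm² = 3.64×10⁻³ m².
C = κε₀A/d = 12.9 × 8.85×10⁻¹² × 3.64×10⁻³ / 1.02×10⁻⁴ = 4.07×10⁻⁹ F.
Q = CV = 4.07×10⁻⁹ × 182 = 7.41×10⁻⁷ C.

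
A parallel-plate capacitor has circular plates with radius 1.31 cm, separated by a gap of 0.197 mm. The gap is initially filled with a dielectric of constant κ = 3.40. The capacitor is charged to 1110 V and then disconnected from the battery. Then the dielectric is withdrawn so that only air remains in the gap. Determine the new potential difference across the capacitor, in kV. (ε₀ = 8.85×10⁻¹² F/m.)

A = π(1.31 cm)² = 5.39×10⁻⁴ m².
Initially C₁ = κε₀A/d = 3.40 × 8.85×10⁻¹² × 5.39×10⁻⁴ / 1.97×10⁻⁴ = 8.23×10⁻¹¹ F.
V₁ = 1.11×10³ V.
Isolated ⇒ Q is held fixed. C₂ = 0.294 C₁ and V = Q/C, so V₂/V₁ = C₁/C₂ = 3.40.
V₂ = 3.40 × 1.11×10³ = 3.77×10³ V.

V ≈ 3.77 kV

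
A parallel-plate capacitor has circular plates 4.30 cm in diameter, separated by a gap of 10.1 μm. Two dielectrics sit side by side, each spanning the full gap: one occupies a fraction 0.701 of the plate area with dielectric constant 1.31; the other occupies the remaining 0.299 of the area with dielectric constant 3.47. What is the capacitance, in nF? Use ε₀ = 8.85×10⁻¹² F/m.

A = π(4.30/2 cm)² = 1.45×10⁻³ m².
Side-by-side slabs ⇒ two capacitors in parallel, each spanning the full gap.
C₁ = κ₁ε₀A₁/d = 1.31 × 8.85×10⁻¹² × 1.02×10⁻³ / 1.01×10⁻⁵ = 1.17×10⁻⁹ F.
C₂ = κ₂ε₀A₂/d = 3.47 × 8.85×10⁻¹² × 4.34×10⁻⁴ / 1.01×10⁻⁵ = 1.32×10⁻⁹ F.
C = C₁ + C₂ = 2.49×10⁻⁹ F.

2.49 nF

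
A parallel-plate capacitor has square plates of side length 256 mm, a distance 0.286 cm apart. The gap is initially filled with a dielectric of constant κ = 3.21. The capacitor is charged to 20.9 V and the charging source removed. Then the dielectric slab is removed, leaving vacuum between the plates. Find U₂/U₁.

U₂/U₁ ≈ 3.21

Isolated ⇒ Q is held fixed.
C₂ = 0.312 C₁ and U = Q²/(2C), so U₂/U₁ = C₁/C₂ = 3.21.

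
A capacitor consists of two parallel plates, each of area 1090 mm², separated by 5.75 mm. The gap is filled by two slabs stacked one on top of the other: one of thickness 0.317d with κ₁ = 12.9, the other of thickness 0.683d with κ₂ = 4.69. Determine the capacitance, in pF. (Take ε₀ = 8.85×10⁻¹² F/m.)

C ≈ 9.86 pF

A = 1090 mm² = 1.09×10⁻³ m².
Stacked slabs ⇒ two capacitors in series, each with the full plate area.
C₁ = κ₁ε₀A/d₁ = 12.9 × 8.85×10⁻¹² × 1.09×10⁻³ / 1.82×10⁻³ = 6.83×10⁻¹¹ F.
C₂ = κ₂ε₀A/d₂ = 4.69 × 8.85×10⁻¹² × 1.09×10⁻³ / 3.93×10⁻³ = 1.15×10⁻¹¹ F.
C = (1/C₁ + 1/C₂)⁻¹ = 9.86×10⁻¹² F.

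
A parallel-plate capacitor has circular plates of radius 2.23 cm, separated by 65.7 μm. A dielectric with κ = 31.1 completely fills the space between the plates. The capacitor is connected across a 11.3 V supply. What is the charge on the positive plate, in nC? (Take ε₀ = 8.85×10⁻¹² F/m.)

Q ≈ 74.0 nC

A = π(2.23 cm)² = 1.56×10⁻³ m².
C = κε₀A/d = 31.1 × 8.85×10⁻¹² × 1.56×10⁻³ / 6.57×10⁻⁵ = 6.54×10⁻⁹ F.
Q = CV = 6.54×10⁻⁹ × 11.3 = 7.40×10⁻⁸ C.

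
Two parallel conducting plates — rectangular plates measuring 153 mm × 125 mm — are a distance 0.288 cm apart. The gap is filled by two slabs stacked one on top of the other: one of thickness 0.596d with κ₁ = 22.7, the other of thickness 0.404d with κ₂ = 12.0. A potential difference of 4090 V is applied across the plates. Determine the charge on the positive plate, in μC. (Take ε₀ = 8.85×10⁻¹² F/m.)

A = 153 × 125 mm² = 1.91×10⁻² m².
Stacked slabs ⇒ two capacitors in series, each with the full plate area.
C₁ = κ₁ε₀A/d₁ = 22.7 × 8.85×10⁻¹² × 1.91×10⁻² / 1.72×10⁻³ = 2.24×10⁻⁹ F.
C₂ = κ₂ε₀A/d₂ = 12.0 × 8.85×10⁻¹² × 1.91×10⁻² / 1.16×10⁻³ = 1.75×10⁻⁹ F.
C = (1/C₁ + 1/C₂)⁻¹ = 9.81×10⁻¹⁰ F.
Q = CV = 9.81×10⁻¹⁰ × 4090 = 4.01×10⁻⁶ C.

Q ≈ 4.01 μC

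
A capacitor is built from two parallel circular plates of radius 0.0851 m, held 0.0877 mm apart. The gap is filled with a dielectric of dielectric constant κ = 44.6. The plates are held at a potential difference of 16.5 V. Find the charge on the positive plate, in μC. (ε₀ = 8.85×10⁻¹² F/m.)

A = π(0.0851 m)² = 2.28×10⁻² m².
C = κε₀A/d = 44.6 × 8.85×10⁻¹² × 2.28×10⁻² / 8.77×10⁻⁵ = 1.02×10⁻⁷ F.
Q = CV = 1.02×10⁻⁷ × 16.5 = 1.69×10⁻⁶ C.

1.69 μC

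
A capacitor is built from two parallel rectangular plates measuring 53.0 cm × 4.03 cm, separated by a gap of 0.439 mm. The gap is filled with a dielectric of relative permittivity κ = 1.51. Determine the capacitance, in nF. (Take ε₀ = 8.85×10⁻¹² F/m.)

A = 53.0 × 4.03 cm² = 2.14×10⁻² m².
C = κε₀A/d = 1.51 × 8.85×10⁻¹² × 2.14×10⁻² / 4.39×10⁻⁴ = 6.50×10⁻¹⁰ F.

C ≈ 0.650 nF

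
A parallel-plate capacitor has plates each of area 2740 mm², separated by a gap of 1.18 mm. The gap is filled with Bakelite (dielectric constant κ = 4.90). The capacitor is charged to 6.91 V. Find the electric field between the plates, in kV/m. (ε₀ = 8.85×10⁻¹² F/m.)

E = V/d = 6.91 / 1.18×10⁻³ = 5.86×10³ V/m.

E ≈ 5.86 kV/m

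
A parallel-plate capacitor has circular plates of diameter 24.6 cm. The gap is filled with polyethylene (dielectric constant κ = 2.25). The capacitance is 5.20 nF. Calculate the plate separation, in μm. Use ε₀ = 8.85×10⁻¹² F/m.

A = π(24.6/2 cm)² = 4.75×10⁻² m².
d = κε₀A/C = 2.25 × 8.85×10⁻¹² × 4.75×10⁻² / 5.20×10⁻⁹ = 1.82×10⁻⁴ m.

d ≈ 182 μm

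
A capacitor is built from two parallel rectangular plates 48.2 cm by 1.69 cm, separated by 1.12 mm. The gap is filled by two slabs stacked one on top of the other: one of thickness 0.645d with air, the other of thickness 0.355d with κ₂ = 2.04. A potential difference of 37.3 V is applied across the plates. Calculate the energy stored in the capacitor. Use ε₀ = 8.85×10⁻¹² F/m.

A = 48.2 × 1.69 cm² = 8.15×10⁻³ m².
Stacked slabs ⇒ two capacitors in series, each with the full plate area.
C₁ = κ₁ε₀A/d₁ = 1.00 × 8.85×10⁻¹² × 8.15×10⁻³ / 7.22×10⁻⁴ = 9.98×10⁻¹¹ F.
C₂ = κ₂ε₀A/d₂ = 2.04 × 8.85×10⁻¹² × 8.15×10⁻³ / 3.98×10⁻⁴ = 3.70×10⁻¹⁰ F.
C = (1/C₁ + 1/C₂)⁻¹ = 7.86×10⁻¹¹ F.
U = ½CV² = ½ × 7.86×10⁻¹¹ × (37.3)² = 5.47×10⁻⁸ J.

54.7 nJ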